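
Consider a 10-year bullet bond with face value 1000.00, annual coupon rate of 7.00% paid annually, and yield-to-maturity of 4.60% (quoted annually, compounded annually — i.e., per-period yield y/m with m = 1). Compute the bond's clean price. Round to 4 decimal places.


Coupon per period c = face * coupon_rate / m = 70.000000
Periods per year m = 1; per-period yield y/m = 0.046000
Number of cashflows N = 10
Cashflows (t years, CF_t, discount factor 1/(1+y/m)^(m*t), PV):
  t = 1.0000: CF_t = 70.000000, DF = 0.956023, PV = 66.921606
  t = 2.0000: CF_t = 70.000000, DF = 0.913980, PV = 63.978591
  t = 3.0000: CF_t = 70.000000, DF = 0.873786, PV = 61.165001
  t = 4.0000: CF_t = 70.000000, DF = 0.835359, PV = 58.475144
  t = 5.0000: CF_t = 70.000000, DF = 0.798623, PV = 55.903580
  t = 6.0000: CF_t = 70.000000, DF = 0.763501, PV = 53.445105
  t = 7.0000: CF_t = 70.000000, DF = 0.729925, PV = 51.094746
  t = 8.0000: CF_t = 70.000000, DF = 0.697825, PV = 48.847750
  t = 9.0000: CF_t = 70.000000, DF = 0.667137, PV = 46.699570
  t = 10.0000: CF_t = 1070.000000, DF = 0.637798, PV = 682.443863
Price P = sum_t PV_t = 1188.974955

Answer: Price = 1188.9750


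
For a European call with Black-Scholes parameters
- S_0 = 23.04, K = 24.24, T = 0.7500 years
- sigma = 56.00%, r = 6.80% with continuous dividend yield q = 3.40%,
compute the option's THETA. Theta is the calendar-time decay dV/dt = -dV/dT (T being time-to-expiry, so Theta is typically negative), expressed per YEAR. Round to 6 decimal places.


d1 = 0.1903764564; d2 = -0.2945977697
phi(d1) = 0.3917779198; exp(-qT) = 0.9748223790; exp(-rT) = 0.9502786705
Theta = -S*exp(-qT)*phi(d1)*sigma/(2*sqrt(T)) - r*K*exp(-rT)*N(d2) + q*S*exp(-qT)*N(d1)
N(d1) = 0.5754929273; N(d2) = 0.3841505831; sqrt(T) = 0.8660254038
Term 1 = -23.0400 * 0.9748223790 * 0.3917779198 * 0.5600 / (2 * 0.8660254038) = -2.8449544742
Term 2 = -0.0680 * 24.2400 * 0.9502786705 * 0.3841505831 = -0.6017193897
Term 3 = 0.0340 * 23.0400 * 0.9748223790 * 0.5754929273 = 0.4394676113
Theta = -2.8449544742 + (-0.6017193897) + (0.4394676113) = -3.007206

Answer: Theta = -3.007206


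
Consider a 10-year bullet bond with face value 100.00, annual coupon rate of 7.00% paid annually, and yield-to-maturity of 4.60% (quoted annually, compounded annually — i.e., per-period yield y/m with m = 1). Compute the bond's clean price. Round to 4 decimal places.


Coupon per period c = face * coupon_rate / m = 7.000000
Periods per year m = 1; per-period yield y/m = 0.046000
Number of cashflows N = 10
Cashflows (t years, CF_t, discount factor 1/(1+y/m)^(m*t), PV):
  t = 1.0000: CF_t = 7.000000, DF = 0.956023, PV = 6.692161
  t = 2.0000: CF_t = 7.000000, DF = 0.913980, PV = 6.397859
  t = 3.0000: CF_t = 7.000000, DF = 0.873786, PV = 6.116500
  t = 4.0000: CF_t = 7.000000, DF = 0.835359, PV = 5.847514
  t = 5.0000: CF_t = 7.000000, DF = 0.798623, PV = 5.590358
  t = 6.0000: CF_t = 7.000000, DF = 0.763501, PV = 5.344510
  t = 7.0000: CF_t = 7.000000, DF = 0.729925, PV = 5.109475
  t = 8.0000: CF_t = 7.000000, DF = 0.697825, PV = 4.884775
  t = 9.0000: CF_t = 7.000000, DF = 0.667137, PV = 4.669957
  t = 10.0000: CF_t = 107.000000, DF = 0.637798, PV = 68.244386
Price P = sum_t PV_t = 118.897496

Answer: Price = 118.8975


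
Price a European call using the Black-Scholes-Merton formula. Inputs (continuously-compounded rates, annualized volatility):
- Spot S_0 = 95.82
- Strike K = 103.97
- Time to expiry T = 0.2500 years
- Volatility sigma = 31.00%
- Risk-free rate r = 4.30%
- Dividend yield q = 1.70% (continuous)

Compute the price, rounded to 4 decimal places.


d1 = (ln(S/K) + (r - q + 0.5*sigma^2) * T) / (sigma * sqrt(T)) = -0.40721590
d2 = d1 - sigma * sqrt(T) = -0.56221590
exp(-rT) = 0.98930757; exp(-qT) = 0.99575902
C = S_0 * exp(-qT) * N(d1) - K * exp(-rT) * N(d2)
N(d1) = 0.34192471; N(d2) = 0.28698446
C = 95.8200 * 0.99575902 * 0.34192471 - 103.9700 * 0.98930757 * 0.28698446 = 3.1055

Answer: Price = 3.1055


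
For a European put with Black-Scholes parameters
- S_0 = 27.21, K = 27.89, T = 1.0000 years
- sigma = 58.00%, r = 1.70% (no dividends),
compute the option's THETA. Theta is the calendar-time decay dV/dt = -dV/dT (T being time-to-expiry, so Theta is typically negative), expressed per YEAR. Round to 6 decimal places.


d1 = 0.2767523296; d2 = -0.3032476704
phi(d1) = 0.3839532575; exp(-qT) = 1.0000000000; exp(-rT) = 0.9831436846
Theta = -S*exp(-qT)*phi(d1)*sigma/(2*sqrt(T)) + r*K*exp(-rT)*N(-d2) - q*S*exp(-qT)*N(-d1)
N(-d1) = 0.3909851437; N(-d2) = 0.6191494387; sqrt(T) = 1.0000000000
Term 1 = -27.2100 * 1.0000000000 * 0.3839532575 * 0.5800 / (2 * 1.0000000000) = -3.0297367596
Term 2 = 0.0170 * 27.8900 * 0.9831436846 * 0.6191494387 = 0.2886090285
Term 3 = 0 (no dividend yield, q = 0)
Theta = -3.0297367596 + (0.2886090285) + (0.0000000000) = -2.741128

Answer: Theta = -2.741128


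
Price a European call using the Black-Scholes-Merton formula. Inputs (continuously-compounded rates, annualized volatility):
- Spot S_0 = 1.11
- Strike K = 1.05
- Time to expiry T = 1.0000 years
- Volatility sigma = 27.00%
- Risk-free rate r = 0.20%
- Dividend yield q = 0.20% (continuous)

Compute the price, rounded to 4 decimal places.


Answer: Price = 0.1481

Derivation:
d1 = (ln(S/K) + (r - q + 0.5*sigma^2) * T) / (sigma * sqrt(T)) = 0.34081426
d2 = d1 - sigma * sqrt(T) = 0.07081426
exp(-rT) = 0.99800200; exp(-qT) = 0.99800200
C = S_0 * exp(-qT) * N(d1) - K * exp(-rT) * N(d2)
N(d1) = 0.63337829; N(d2) = 0.52822721
C = 1.1100 * 0.99800200 * 0.63337829 - 1.0500 * 0.99800200 * 0.52822721 = 0.1481


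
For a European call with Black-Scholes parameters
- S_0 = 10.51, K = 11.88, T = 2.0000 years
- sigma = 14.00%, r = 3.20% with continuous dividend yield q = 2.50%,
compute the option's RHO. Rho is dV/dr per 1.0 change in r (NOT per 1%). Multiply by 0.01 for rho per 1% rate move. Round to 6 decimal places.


Answer: Rho = 5.767151

Derivation:
d1 = -0.4491599300; d2 = -0.6471498287
phi(d1) = 0.3606631515; exp(-qT) = 0.9512294245; exp(-rT) = 0.9380049995
N(d2) = 0.2587674893
Rho = K*T*exp(-rT)*N(d2) = 11.8800 * 2.0000 * 0.9380049995 * 0.2587674893 = 5.767151


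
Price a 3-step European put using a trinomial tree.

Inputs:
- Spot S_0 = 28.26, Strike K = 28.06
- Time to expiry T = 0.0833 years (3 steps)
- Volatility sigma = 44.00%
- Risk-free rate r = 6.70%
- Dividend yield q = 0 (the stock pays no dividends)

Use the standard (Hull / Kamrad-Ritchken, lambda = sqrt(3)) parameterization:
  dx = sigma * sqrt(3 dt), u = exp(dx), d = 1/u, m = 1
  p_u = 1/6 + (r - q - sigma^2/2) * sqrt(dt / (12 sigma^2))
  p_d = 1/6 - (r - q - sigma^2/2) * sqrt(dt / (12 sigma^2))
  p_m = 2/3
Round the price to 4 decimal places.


dt = T/N = 0.027767; dx = sigma*sqrt(3*dt) = 0.126992
u = exp(dx) = 1.135408; d = 1/u = 0.880741
p_u = 0.163409, p_m = 0.666667, p_d = 0.169925
Discount per step: exp(-r*dt) = 0.998141
Stock lattice S(k, j) with j the centered position index:
  k=0: S(0,+0) = 28.2600
  k=1: S(1,-1) = 24.8897; S(1,+0) = 28.2600; S(1,+1) = 32.0866
  k=2: S(2,-2) = 21.9214; S(2,-1) = 24.8897; S(2,+0) = 28.2600; S(2,+1) = 32.0866; S(2,+2) = 36.4314
  k=3: S(3,-3) = 19.3071; S(3,-2) = 21.9214; S(3,-1) = 24.8897; S(3,+0) = 28.2600; S(3,+1) = 32.0866; S(3,+2) = 36.4314; S(3,+3) = 41.3645
Terminal payoffs V(N, j) = max(K - S_T, 0):
  V(3,-3) = 8.752909; V(3,-2) = 6.138584; V(3,-1) = 3.170259; V(3,+0) = 0.000000; V(3,+1) = 0.000000; V(3,+2) = 0.000000; V(3,+3) = 0.000000
Backward induction: V(k, j) = exp(-r*dt) * [p_u * V(k+1, j+1) + p_m * V(k+1, j) + p_d * V(k+1, j-1)]
  V(2,-2) = exp(-r*dt) * [p_u*3.170259 + p_m*6.138584 + p_d*8.752909] = 6.086438
  V(2,-1) = exp(-r*dt) * [p_u*0.000000 + p_m*3.170259 + p_d*6.138584] = 3.150735
  V(2,+0) = exp(-r*dt) * [p_u*0.000000 + p_m*0.000000 + p_d*3.170259] = 0.537704
  V(2,+1) = exp(-r*dt) * [p_u*0.000000 + p_m*0.000000 + p_d*0.000000] = 0.000000
  V(2,+2) = exp(-r*dt) * [p_u*0.000000 + p_m*0.000000 + p_d*0.000000] = 0.000000
  V(1,-1) = exp(-r*dt) * [p_u*0.537704 + p_m*3.150735 + p_d*6.086438] = 3.216601
  V(1,+0) = exp(-r*dt) * [p_u*0.000000 + p_m*0.537704 + p_d*3.150735] = 0.892195
  V(1,+1) = exp(-r*dt) * [p_u*0.000000 + p_m*0.000000 + p_d*0.537704] = 0.091199
  V(0,+0) = exp(-r*dt) * [p_u*0.091199 + p_m*0.892195 + p_d*3.216601] = 1.154130

Answer: Price = V(0,0) = 1.1541


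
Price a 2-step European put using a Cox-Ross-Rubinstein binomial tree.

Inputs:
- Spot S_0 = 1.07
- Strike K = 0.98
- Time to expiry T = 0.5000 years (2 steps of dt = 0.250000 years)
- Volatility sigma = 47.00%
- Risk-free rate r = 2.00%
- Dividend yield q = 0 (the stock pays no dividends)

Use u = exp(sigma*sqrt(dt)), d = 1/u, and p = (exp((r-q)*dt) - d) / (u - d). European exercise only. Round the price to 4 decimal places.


dt = T/N = 0.250000
u = exp(sigma*sqrt(dt)) = 1.264909; d = 1/u = 0.790571
p = (exp((r-q)*dt) - d) / (u - d) = 0.452086
Discount per step: exp(-r*dt) = 0.995012
Stock lattice S(k, i) with i counting down-moves:
  k=0: S(0,0) = 1.0700
  k=1: S(1,0) = 1.3535; S(1,1) = 0.8459
  k=2: S(2,0) = 1.7120; S(2,1) = 1.0700; S(2,2) = 0.6688
Terminal payoffs V(N, i) = max(K - S_T, 0):
  V(2,0) = 0.000000; V(2,1) = 0.000000; V(2,2) = 0.311248
Backward induction: V(k, i) = exp(-r*dt) * [p * V(k+1, i) + (1-p) * V(k+1, i+1)].
  V(1,0) = exp(-r*dt) * [p*0.000000 + (1-p)*0.000000] = 0.000000
  V(1,1) = exp(-r*dt) * [p*0.000000 + (1-p)*0.311248] = 0.169686
  V(0,0) = exp(-r*dt) * [p*0.000000 + (1-p)*0.169686] = 0.092510

Answer: Price = V(0,0) = 0.0925


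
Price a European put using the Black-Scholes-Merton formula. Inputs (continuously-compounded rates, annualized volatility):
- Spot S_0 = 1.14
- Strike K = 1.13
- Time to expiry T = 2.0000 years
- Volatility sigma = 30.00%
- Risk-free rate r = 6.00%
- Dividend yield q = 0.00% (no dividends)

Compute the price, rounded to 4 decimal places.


Answer: Price = 0.1191

Derivation:
d1 = (ln(S/K) + (r - q + 0.5*sigma^2) * T) / (sigma * sqrt(T)) = 0.51574160
d2 = d1 - sigma * sqrt(T) = 0.09147753
exp(-rT) = 0.88692044; exp(-qT) = 1.00000000
P = K * exp(-rT) * N(-d2) - S_0 * exp(-qT) * N(-d1)
N(-d1) = 0.30301745; N(-d2) = 0.46355658
P = 1.1300 * 0.88692044 * 0.46355658 - 1.1400 * 1.00000000 * 0.30301745 = 0.1191


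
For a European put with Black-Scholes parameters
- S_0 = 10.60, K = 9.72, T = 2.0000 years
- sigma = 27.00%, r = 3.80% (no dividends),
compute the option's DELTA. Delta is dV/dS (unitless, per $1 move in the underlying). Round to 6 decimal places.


Answer: Delta = -0.268639

Derivation:
d1 = 0.6169333363; d2 = 0.2350956745
phi(d1) = 0.3298088932; exp(-qT) = 1.0000000000; exp(-rT) = 0.9268162066
N(-d1) = 0.2686393487
Delta = -exp(-qT) * N(-d1) = -1.0000000000 * 0.2686393487 = -0.268639


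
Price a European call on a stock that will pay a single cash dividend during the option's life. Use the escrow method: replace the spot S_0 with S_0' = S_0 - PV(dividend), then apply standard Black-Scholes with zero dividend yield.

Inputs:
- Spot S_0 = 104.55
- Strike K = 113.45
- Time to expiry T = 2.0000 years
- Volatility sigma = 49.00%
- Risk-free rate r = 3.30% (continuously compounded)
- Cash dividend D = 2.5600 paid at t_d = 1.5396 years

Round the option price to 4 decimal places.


Answer: Price = 26.2294

Derivation:
PV(D) = D * exp(-r * t_d) = 2.5600 * 0.95046228 = 2.43318344
S_0' = S_0 - PV(D) = 104.5500 - 2.43318344 = 102.11681656
d1 = (ln(S_0'/K) + (r + sigma^2/2)*T) / (sigma*sqrt(T)) = 0.28984914
d2 = d1 - sigma*sqrt(T) = -0.40311550
exp(-rT) = 0.93613086
N(d1) = 0.61403417; N(d2) = 0.34343163
C = S_0' * N(d1) - K * exp(-rT) * N(d2) = 102.11681656 * 0.61403417 - 113.4500 * 0.93613086 * 0.34343163 = 26.2294


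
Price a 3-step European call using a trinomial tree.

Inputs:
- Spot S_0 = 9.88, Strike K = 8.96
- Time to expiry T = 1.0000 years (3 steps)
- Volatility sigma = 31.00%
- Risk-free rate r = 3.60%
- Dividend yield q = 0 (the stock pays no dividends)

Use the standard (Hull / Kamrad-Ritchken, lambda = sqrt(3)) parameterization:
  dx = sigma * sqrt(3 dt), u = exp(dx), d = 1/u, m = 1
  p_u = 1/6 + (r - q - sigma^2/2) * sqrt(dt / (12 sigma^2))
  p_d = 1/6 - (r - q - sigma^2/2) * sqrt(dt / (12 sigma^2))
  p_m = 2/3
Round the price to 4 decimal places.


dt = T/N = 0.333333; dx = sigma*sqrt(3*dt) = 0.310000
u = exp(dx) = 1.363425; d = 1/u = 0.733447
p_u = 0.160188, p_m = 0.666667, p_d = 0.173145
Discount per step: exp(-r*dt) = 0.988072
Stock lattice S(k, j) with j the centered position index:
  k=0: S(0,+0) = 9.8800
  k=1: S(1,-1) = 7.2465; S(1,+0) = 9.8800; S(1,+1) = 13.4706
  k=2: S(2,-2) = 5.3149; S(2,-1) = 7.2465; S(2,+0) = 9.8800; S(2,+1) = 13.4706; S(2,+2) = 18.3662
  k=3: S(3,-3) = 3.8982; S(3,-2) = 5.3149; S(3,-1) = 7.2465; S(3,+0) = 9.8800; S(3,+1) = 13.4706; S(3,+2) = 18.3662; S(3,+3) = 25.0410
Terminal payoffs V(N, j) = max(S_T - K, 0):
  V(3,-3) = 0.000000; V(3,-2) = 0.000000; V(3,-1) = 0.000000; V(3,+0) = 0.920000; V(3,+1) = 4.510640; V(3,+2) = 9.406209; V(3,+3) = 16.080951
Backward induction: V(k, j) = exp(-r*dt) * [p_u * V(k+1, j+1) + p_m * V(k+1, j) + p_d * V(k+1, j-1)]
  V(2,-2) = exp(-r*dt) * [p_u*0.000000 + p_m*0.000000 + p_d*0.000000] = 0.000000
  V(2,-1) = exp(-r*dt) * [p_u*0.920000 + p_m*0.000000 + p_d*0.000000] = 0.145615
  V(2,+0) = exp(-r*dt) * [p_u*4.510640 + p_m*0.920000 + p_d*0.000000] = 1.319950
  V(2,+1) = exp(-r*dt) * [p_u*9.406209 + p_m*4.510640 + p_d*0.920000] = 4.617408
  V(2,+2) = exp(-r*dt) * [p_u*16.080951 + p_m*9.406209 + p_d*4.510640] = 9.512937
  V(1,-1) = exp(-r*dt) * [p_u*1.319950 + p_m*0.145615 + p_d*0.000000] = 0.304837
  V(1,+0) = exp(-r*dt) * [p_u*4.617408 + p_m*1.319950 + p_d*0.145615] = 1.625213
  V(1,+1) = exp(-r*dt) * [p_u*9.512937 + p_m*4.617408 + p_d*1.319950] = 4.773053
  V(0,+0) = exp(-r*dt) * [p_u*4.773053 + p_m*1.625213 + p_d*0.304837] = 1.878169

Answer: Price = V(0,0) = 1.8782


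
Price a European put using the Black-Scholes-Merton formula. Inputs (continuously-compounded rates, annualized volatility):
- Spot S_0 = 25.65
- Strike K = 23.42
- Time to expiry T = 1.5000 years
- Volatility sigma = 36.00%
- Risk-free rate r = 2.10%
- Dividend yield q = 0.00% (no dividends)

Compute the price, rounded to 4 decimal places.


d1 = (ln(S/K) + (r - q + 0.5*sigma^2) * T) / (sigma * sqrt(T)) = 0.49818360
d2 = d1 - sigma * sqrt(T) = 0.05727545
exp(-rT) = 0.96899096; exp(-qT) = 1.00000000
P = K * exp(-rT) * N(-d2) - S_0 * exp(-qT) * N(-d1)
N(-d1) = 0.30917732; N(-d2) = 0.47716289
P = 23.4200 * 0.96899096 * 0.47716289 - 25.6500 * 1.00000000 * 0.30917732 = 2.8982

Answer: Price = 2.8982


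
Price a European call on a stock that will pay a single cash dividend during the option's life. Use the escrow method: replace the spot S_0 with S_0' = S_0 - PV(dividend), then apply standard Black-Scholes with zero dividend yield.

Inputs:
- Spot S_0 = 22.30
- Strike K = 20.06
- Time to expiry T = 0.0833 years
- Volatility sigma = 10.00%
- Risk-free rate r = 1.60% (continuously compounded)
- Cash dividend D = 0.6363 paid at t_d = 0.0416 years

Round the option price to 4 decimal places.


PV(D) = D * exp(-r * t_d) = 0.6363 * 0.99933462 = 0.63587662
S_0' = S_0 - PV(D) = 22.3000 - 0.63587662 = 21.66412338
d1 = (ln(S_0'/K) + (r + sigma^2/2)*T) / (sigma*sqrt(T)) = 2.72606957
d2 = d1 - sigma*sqrt(T) = 2.69720783
exp(-rT) = 0.99866809
N(d1) = 0.99679533; N(d2) = 0.99650382
C = S_0' * N(d1) - K * exp(-rT) * N(d2) = 21.66412338 * 0.99679533 - 20.0600 * 0.99866809 * 0.99650382 = 1.6315

Answer: Price = 1.6315


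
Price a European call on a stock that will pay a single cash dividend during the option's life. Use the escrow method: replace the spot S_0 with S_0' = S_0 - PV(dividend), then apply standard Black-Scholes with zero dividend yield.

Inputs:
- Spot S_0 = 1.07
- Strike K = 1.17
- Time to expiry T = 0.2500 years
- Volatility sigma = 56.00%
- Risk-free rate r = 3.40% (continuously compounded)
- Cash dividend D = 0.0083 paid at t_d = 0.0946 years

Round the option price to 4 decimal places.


PV(D) = D * exp(-r * t_d) = 0.0083 * 0.99678877 = 0.00827335
S_0' = S_0 - PV(D) = 1.0700 - 0.00827335 = 1.06172665
d1 = (ln(S_0'/K) + (r + sigma^2/2)*T) / (sigma*sqrt(T)) = -0.17645446
d2 = d1 - sigma*sqrt(T) = -0.45645446
exp(-rT) = 0.99153602
N(d1) = 0.42996846; N(d2) = 0.32403161
C = S_0' * N(d1) - K * exp(-rT) * N(d2) = 1.06172665 * 0.42996846 - 1.1700 * 0.99153602 * 0.32403161 = 0.0806

Answer: Price = 0.0806


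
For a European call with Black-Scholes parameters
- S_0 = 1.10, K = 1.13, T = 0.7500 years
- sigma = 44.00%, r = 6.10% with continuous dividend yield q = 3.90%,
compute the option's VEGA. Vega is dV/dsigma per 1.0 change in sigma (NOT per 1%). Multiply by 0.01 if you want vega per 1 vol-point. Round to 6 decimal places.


Answer: Vega = 0.364205

Derivation:
d1 = 0.1632131082; d2 = -0.2178380695
phi(d1) = 0.3936638948; exp(-qT) = 0.9711736407; exp(-rT) = 0.9552807525
Vega = S * exp(-qT) * phi(d1) * sqrt(T) = 1.1000 * 0.9711736407 * 0.3936638948 * 0.8660254038 = 0.364205


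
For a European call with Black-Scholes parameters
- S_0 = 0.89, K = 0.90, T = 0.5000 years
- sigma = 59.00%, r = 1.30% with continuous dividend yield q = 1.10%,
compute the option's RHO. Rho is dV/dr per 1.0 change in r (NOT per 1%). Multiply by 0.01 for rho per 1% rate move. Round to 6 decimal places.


Answer: Rho = 0.182360

Derivation:
d1 = 0.1842113823; d2 = -0.2329816186
phi(d1) = 0.3922305596; exp(-qT) = 0.9945150973; exp(-rT) = 0.9935210793
N(d2) = 0.4078878397
Rho = K*T*exp(-rT)*N(d2) = 0.9000 * 0.5000 * 0.9935210793 * 0.4078878397 = 0.182360


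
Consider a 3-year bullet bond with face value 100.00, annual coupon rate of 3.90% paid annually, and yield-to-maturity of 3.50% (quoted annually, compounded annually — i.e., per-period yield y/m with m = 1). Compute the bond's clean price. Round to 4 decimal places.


Coupon per period c = face * coupon_rate / m = 3.900000
Periods per year m = 1; per-period yield y/m = 0.035000
Number of cashflows N = 3
Cashflows (t years, CF_t, discount factor 1/(1+y/m)^(m*t), PV):
  t = 1.0000: CF_t = 3.900000, DF = 0.966184, PV = 3.768116
  t = 2.0000: CF_t = 3.900000, DF = 0.933511, PV = 3.640692
  t = 3.0000: CF_t = 103.900000, DF = 0.901943, PV = 93.711847
Price P = sum_t PV_t = 101.120655

Answer: Price = 101.1207


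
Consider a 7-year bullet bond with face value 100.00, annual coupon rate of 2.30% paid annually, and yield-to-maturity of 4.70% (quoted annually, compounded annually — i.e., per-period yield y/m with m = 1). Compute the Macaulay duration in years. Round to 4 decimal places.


Answer: Macaulay duration = 6.5017 years

Derivation:
Coupon per period c = face * coupon_rate / m = 2.300000
Periods per year m = 1; per-period yield y/m = 0.047000
Number of cashflows N = 7
Cashflows (t years, CF_t, discount factor 1/(1+y/m)^(m*t), PV):
  t = 1.0000: CF_t = 2.300000, DF = 0.955110, PV = 2.196753
  t = 2.0000: CF_t = 2.300000, DF = 0.912235, PV = 2.098140
  t = 3.0000: CF_t = 2.300000, DF = 0.871284, PV = 2.003954
  t = 4.0000: CF_t = 2.300000, DF = 0.832172, PV = 1.913996
  t = 5.0000: CF_t = 2.300000, DF = 0.794816, PV = 1.828077
  t = 6.0000: CF_t = 2.300000, DF = 0.759137, PV = 1.746014
  t = 7.0000: CF_t = 102.300000, DF = 0.725059, PV = 74.173515
Price P = sum_t PV_t = 85.960449
Macaulay numerator sum_t t * PV_t:
  t * PV_t at t = 1.0000: 2.196753
  t * PV_t at t = 2.0000: 4.196280
  t * PV_t at t = 3.0000: 6.011863
  t * PV_t at t = 4.0000: 7.655985
  t * PV_t at t = 5.0000: 9.140384
  t * PV_t at t = 6.0000: 10.476085
  t * PV_t at t = 7.0000: 519.214607
Macaulay duration D = (sum_t t * PV_t) / P = 558.891956 / 85.960449 = 6.501734


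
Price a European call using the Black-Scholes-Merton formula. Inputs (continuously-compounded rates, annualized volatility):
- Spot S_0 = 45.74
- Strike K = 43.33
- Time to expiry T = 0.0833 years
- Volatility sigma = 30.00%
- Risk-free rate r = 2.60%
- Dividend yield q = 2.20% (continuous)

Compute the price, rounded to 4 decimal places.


d1 = (ln(S/K) + (r - q + 0.5*sigma^2) * T) / (sigma * sqrt(T)) = 0.67228164
d2 = d1 - sigma * sqrt(T) = 0.58569643
exp(-rT) = 0.99783654; exp(-qT) = 0.99816908
C = S_0 * exp(-qT) * N(d1) - K * exp(-rT) * N(d2)
N(d1) = 0.74929779; N(d2) = 0.72096023
C = 45.7400 * 0.99816908 * 0.74929779 - 43.3300 * 0.99783654 * 0.72096023 = 3.0385

Answer: Price = 3.0385


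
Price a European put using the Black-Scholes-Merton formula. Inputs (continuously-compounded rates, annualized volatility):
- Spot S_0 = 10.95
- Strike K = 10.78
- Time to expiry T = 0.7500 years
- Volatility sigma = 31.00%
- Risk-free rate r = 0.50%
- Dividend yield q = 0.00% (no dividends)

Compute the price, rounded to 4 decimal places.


Answer: Price = 1.0559

Derivation:
d1 = (ln(S/K) + (r - q + 0.5*sigma^2) * T) / (sigma * sqrt(T)) = 0.20648426
d2 = d1 - sigma * sqrt(T) = -0.06198361
exp(-rT) = 0.99625702; exp(-qT) = 1.00000000
P = K * exp(-rT) * N(-d2) - S_0 * exp(-qT) * N(-d1)
N(-d1) = 0.41820633; N(-d2) = 0.52471206
P = 10.7800 * 0.99625702 * 0.52471206 - 10.9500 * 1.00000000 * 0.41820633 = 1.0559


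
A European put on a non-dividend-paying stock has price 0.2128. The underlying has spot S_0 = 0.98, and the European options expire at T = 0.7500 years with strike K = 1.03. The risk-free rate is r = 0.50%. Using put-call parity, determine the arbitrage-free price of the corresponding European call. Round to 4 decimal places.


Answer: Call price = 0.1667

Derivation:
Put-call parity: C - P = S_0 * exp(-qT) - K * exp(-rT).
S_0 * exp(-qT) = 0.9800 * 1.00000000 = 0.98000000
K * exp(-rT) = 1.0300 * 0.99625702 = 1.02614473
C = P + S*exp(-qT) - K*exp(-rT)
C = 0.2128 + 0.98000000 - 1.02614473 = 0.1667


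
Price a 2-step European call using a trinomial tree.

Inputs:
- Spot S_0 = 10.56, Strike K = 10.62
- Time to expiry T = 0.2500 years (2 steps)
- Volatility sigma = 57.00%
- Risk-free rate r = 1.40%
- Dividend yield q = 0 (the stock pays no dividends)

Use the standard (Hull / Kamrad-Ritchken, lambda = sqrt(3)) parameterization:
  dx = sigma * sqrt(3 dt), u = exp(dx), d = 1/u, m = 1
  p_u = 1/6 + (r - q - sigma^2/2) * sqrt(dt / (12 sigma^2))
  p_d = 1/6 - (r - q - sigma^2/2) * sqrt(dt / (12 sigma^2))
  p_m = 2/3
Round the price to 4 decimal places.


dt = T/N = 0.125000; dx = sigma*sqrt(3*dt) = 0.349052
u = exp(dx) = 1.417723; d = 1/u = 0.705356
p_u = 0.140086, p_m = 0.666667, p_d = 0.193248
Discount per step: exp(-r*dt) = 0.998252
Stock lattice S(k, j) with j the centered position index:
  k=0: S(0,+0) = 10.5600
  k=1: S(1,-1) = 7.4486; S(1,+0) = 10.5600; S(1,+1) = 14.9712
  k=2: S(2,-2) = 5.2539; S(2,-1) = 7.4486; S(2,+0) = 10.5600; S(2,+1) = 14.9712; S(2,+2) = 21.2250
Terminal payoffs V(N, j) = max(S_T - K, 0):
  V(2,-2) = 0.000000; V(2,-1) = 0.000000; V(2,+0) = 0.000000; V(2,+1) = 4.351158; V(2,+2) = 10.604960
Backward induction: V(k, j) = exp(-r*dt) * [p_u * V(k+1, j+1) + p_m * V(k+1, j) + p_d * V(k+1, j-1)]
  V(1,-1) = exp(-r*dt) * [p_u*0.000000 + p_m*0.000000 + p_d*0.000000] = 0.000000
  V(1,+0) = exp(-r*dt) * [p_u*4.351158 + p_m*0.000000 + p_d*0.000000] = 0.608470
  V(1,+1) = exp(-r*dt) * [p_u*10.604960 + p_m*4.351158 + p_d*0.000000] = 4.378707
  V(0,+0) = exp(-r*dt) * [p_u*4.378707 + p_m*0.608470 + p_d*0.000000] = 1.017259

Answer: Price = V(0,0) = 1.0173


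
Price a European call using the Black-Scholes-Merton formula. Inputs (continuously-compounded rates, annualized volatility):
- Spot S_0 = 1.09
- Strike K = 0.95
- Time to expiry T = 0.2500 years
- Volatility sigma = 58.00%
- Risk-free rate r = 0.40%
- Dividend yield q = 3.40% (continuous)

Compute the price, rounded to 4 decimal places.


Answer: Price = 0.1943

Derivation:
d1 = (ln(S/K) + (r - q + 0.5*sigma^2) * T) / (sigma * sqrt(T)) = 0.59317583
d2 = d1 - sigma * sqrt(T) = 0.30317583
exp(-rT) = 0.99900050; exp(-qT) = 0.99153602
C = S_0 * exp(-qT) * N(d1) - K * exp(-rT) * N(d2)
N(d1) = 0.72346826; N(d2) = 0.61912207
C = 1.0900 * 0.99153602 * 0.72346826 - 0.9500 * 0.99900050 * 0.61912207 = 0.1943


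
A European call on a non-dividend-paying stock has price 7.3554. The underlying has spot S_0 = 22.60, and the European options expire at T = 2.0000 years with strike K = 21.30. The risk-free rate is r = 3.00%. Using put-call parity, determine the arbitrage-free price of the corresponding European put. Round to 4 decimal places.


Put-call parity: C - P = S_0 * exp(-qT) - K * exp(-rT).
S_0 * exp(-qT) = 22.6000 * 1.00000000 = 22.60000000
K * exp(-rT) = 21.3000 * 0.94176453 = 20.05958457
P = C - S*exp(-qT) + K*exp(-rT)
P = 7.3554 - 22.60000000 + 20.05958457 = 4.8150

Answer: Put price = 4.8150


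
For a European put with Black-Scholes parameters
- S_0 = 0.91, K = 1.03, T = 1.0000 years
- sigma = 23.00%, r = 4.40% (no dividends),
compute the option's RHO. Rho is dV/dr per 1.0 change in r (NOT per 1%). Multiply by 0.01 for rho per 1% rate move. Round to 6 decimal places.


d1 = -0.2322586161; d2 = -0.4622586161
phi(d1) = 0.3883258137; exp(-qT) = 1.0000000000; exp(-rT) = 0.9569539575
N(-d2) = 0.6780520635
Rho = -K*T*exp(-rT)*N(-d2) = -1.0300 * 1.0000 * 0.9569539575 * 0.6780520635 = -0.668331

Answer: Rho = -0.668331


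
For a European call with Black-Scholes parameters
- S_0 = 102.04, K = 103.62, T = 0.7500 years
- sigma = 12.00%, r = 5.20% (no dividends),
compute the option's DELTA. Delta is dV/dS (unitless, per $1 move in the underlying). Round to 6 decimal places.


d1 = 0.2793849133; d2 = 0.1754618649
phi(d1) = 0.3836722916; exp(-qT) = 1.0000000000; exp(-rT) = 0.9617507091
N(d1) = 0.6100252761
Delta = exp(-qT) * N(d1) = 1.0000000000 * 0.6100252761 = 0.610025

Answer: Delta = 0.610025


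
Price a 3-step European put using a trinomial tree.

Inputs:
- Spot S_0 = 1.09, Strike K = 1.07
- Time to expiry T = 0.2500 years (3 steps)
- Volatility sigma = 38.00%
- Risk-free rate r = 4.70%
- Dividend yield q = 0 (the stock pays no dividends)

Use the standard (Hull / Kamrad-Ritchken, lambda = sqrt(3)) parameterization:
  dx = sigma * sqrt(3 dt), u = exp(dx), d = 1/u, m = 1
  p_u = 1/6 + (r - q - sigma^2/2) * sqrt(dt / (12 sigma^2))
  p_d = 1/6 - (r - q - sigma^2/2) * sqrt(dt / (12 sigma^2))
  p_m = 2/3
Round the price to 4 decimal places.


Answer: Price = V(0,0) = 0.0620

Derivation:
dt = T/N = 0.083333; dx = sigma*sqrt(3*dt) = 0.190000
u = exp(dx) = 1.209250; d = 1/u = 0.826959
p_u = 0.161140, p_m = 0.666667, p_d = 0.172193
Discount per step: exp(-r*dt) = 0.996091
Stock lattice S(k, j) with j the centered position index:
  k=0: S(0,+0) = 1.0900
  k=1: S(1,-1) = 0.9014; S(1,+0) = 1.0900; S(1,+1) = 1.3181
  k=2: S(2,-2) = 0.7454; S(2,-1) = 0.9014; S(2,+0) = 1.0900; S(2,+1) = 1.3181; S(2,+2) = 1.5939
  k=3: S(3,-3) = 0.6164; S(3,-2) = 0.7454; S(3,-1) = 0.9014; S(3,+0) = 1.0900; S(3,+1) = 1.3181; S(3,+2) = 1.5939; S(3,+3) = 1.9274
Terminal payoffs V(N, j) = max(K - S_T, 0):
  V(3,-3) = 0.453577; V(3,-2) = 0.324591; V(3,-1) = 0.168615; V(3,+0) = 0.000000; V(3,+1) = 0.000000; V(3,+2) = 0.000000; V(3,+3) = 0.000000
Backward induction: V(k, j) = exp(-r*dt) * [p_u * V(k+1, j+1) + p_m * V(k+1, j) + p_d * V(k+1, j-1)]
  V(2,-2) = exp(-r*dt) * [p_u*0.168615 + p_m*0.324591 + p_d*0.453577] = 0.320410
  V(2,-1) = exp(-r*dt) * [p_u*0.000000 + p_m*0.168615 + p_d*0.324591] = 0.167644
  V(2,+0) = exp(-r*dt) * [p_u*0.000000 + p_m*0.000000 + p_d*0.168615] = 0.028921
  V(2,+1) = exp(-r*dt) * [p_u*0.000000 + p_m*0.000000 + p_d*0.000000] = 0.000000
  V(2,+2) = exp(-r*dt) * [p_u*0.000000 + p_m*0.000000 + p_d*0.000000] = 0.000000
  V(1,-1) = exp(-r*dt) * [p_u*0.028921 + p_m*0.167644 + p_d*0.320410] = 0.170925
  V(1,+0) = exp(-r*dt) * [p_u*0.000000 + p_m*0.028921 + p_d*0.167644] = 0.047959
  V(1,+1) = exp(-r*dt) * [p_u*0.000000 + p_m*0.000000 + p_d*0.028921] = 0.004960
  V(0,+0) = exp(-r*dt) * [p_u*0.004960 + p_m*0.047959 + p_d*0.170925] = 0.061961


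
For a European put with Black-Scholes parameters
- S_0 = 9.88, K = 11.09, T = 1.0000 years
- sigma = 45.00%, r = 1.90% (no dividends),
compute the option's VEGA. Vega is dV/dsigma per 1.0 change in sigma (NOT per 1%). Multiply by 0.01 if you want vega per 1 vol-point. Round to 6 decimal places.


d1 = 0.0104860231; d2 = -0.4395139769
phi(d1) = 0.3989203478; exp(-qT) = 1.0000000000; exp(-rT) = 0.9811793622
Vega = S * exp(-qT) * phi(d1) * sqrt(T) = 9.8800 * 1.0000000000 * 0.3989203478 * 1.0000000000 = 3.941333

Answer: Vega = 3.941333


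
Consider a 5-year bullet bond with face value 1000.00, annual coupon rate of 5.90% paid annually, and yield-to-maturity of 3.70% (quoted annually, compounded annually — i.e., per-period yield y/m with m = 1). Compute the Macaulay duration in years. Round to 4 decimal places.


Answer: Macaulay duration = 4.5003 years

Derivation:
Coupon per period c = face * coupon_rate / m = 59.000000
Periods per year m = 1; per-period yield y/m = 0.037000
Number of cashflows N = 5
Cashflows (t years, CF_t, discount factor 1/(1+y/m)^(m*t), PV):
  t = 1.0000: CF_t = 59.000000, DF = 0.964320, PV = 56.894889
  t = 2.0000: CF_t = 59.000000, DF = 0.929913, PV = 54.864888
  t = 3.0000: CF_t = 59.000000, DF = 0.896734, PV = 52.907317
  t = 4.0000: CF_t = 59.000000, DF = 0.864739, PV = 51.019593
  t = 5.0000: CF_t = 1059.000000, DF = 0.833885, PV = 883.084329
Price P = sum_t PV_t = 1098.771017
Macaulay numerator sum_t t * PV_t:
  t * PV_t at t = 1.0000: 56.894889
  t * PV_t at t = 2.0000: 109.729776
  t * PV_t at t = 3.0000: 158.721952
  t * PV_t at t = 4.0000: 204.078370
  t * PV_t at t = 5.0000: 4415.421647
Macaulay duration D = (sum_t t * PV_t) / P = 4944.846635 / 1098.771017 = 4.500343


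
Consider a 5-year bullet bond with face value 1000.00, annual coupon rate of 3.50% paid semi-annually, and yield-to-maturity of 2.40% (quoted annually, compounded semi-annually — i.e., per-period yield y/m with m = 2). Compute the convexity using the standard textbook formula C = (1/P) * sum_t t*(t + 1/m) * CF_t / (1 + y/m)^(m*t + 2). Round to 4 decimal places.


Answer: Convexity = 24.2944

Derivation:
Coupon per period c = face * coupon_rate / m = 17.500000
Periods per year m = 2; per-period yield y/m = 0.012000
Number of cashflows N = 10
Cashflows (t years, CF_t, discount factor 1/(1+y/m)^(m*t), PV):
  t = 0.5000: CF_t = 17.500000, DF = 0.988142, PV = 17.292490
  t = 1.0000: CF_t = 17.500000, DF = 0.976425, PV = 17.087441
  t = 1.5000: CF_t = 17.500000, DF = 0.964847, PV = 16.884823
  t = 2.0000: CF_t = 17.500000, DF = 0.953406, PV = 16.684608
  t = 2.5000: CF_t = 17.500000, DF = 0.942101, PV = 16.486766
  t = 3.0000: CF_t = 17.500000, DF = 0.930930, PV = 16.291271
  t = 3.5000: CF_t = 17.500000, DF = 0.919891, PV = 16.098094
  t = 4.0000: CF_t = 17.500000, DF = 0.908983, PV = 15.907208
  t = 4.5000: CF_t = 17.500000, DF = 0.898205, PV = 15.718585
  t = 5.0000: CF_t = 1017.500000, DF = 0.887554, PV = 903.086381
Price P = sum_t PV_t = 1051.537666
Convexity numerator sum_t t*(t + 1/m) * CF_t / (1+y/m)^(m*t + 2):
  t = 0.5000: term = 8.442411
  t = 1.0000: term = 25.026911
  t = 1.5000: term = 49.460299
  t = 2.0000: term = 81.456356
  t = 2.5000: term = 120.735706
  t = 3.0000: term = 167.025680
  t = 3.5000: term = 220.060184
  t = 4.0000: term = 279.579568
  t = 4.5000: term = 345.330493
  t = 5.0000: term = 24249.398007
Convexity = (1/P) * sum = 25546.515616 / 1051.537666 = 24.294437


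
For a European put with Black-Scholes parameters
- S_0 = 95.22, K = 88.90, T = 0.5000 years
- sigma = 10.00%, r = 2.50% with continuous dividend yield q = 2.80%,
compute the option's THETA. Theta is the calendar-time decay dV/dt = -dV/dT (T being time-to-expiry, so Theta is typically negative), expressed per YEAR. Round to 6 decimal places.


Answer: Theta = -1.661026

Derivation:
d1 = 0.9853937637; d2 = 0.9146830856
phi(d1) = 0.2455047538; exp(-qT) = 0.9860975443; exp(-rT) = 0.9875778005
Theta = -S*exp(-qT)*phi(d1)*sigma/(2*sqrt(T)) + r*K*exp(-rT)*N(-d2) - q*S*exp(-qT)*N(-d1)
N(-d1) = 0.1622153459; N(-d2) = 0.1801790133; sqrt(T) = 0.7071067812
Term 1 = -95.2200 * 0.9860975443 * 0.2455047538 * 0.1000 / (2 * 0.7071067812) = -1.6300201103
Term 2 = 0.0250 * 88.9000 * 0.9875778005 * 0.1801790133 = 0.3954734139
Term 3 = -0.0280 * 95.2200 * 0.9860975443 * 0.1622153459 = -0.4264793648
Theta = -1.6300201103 + (0.3954734139) + (-0.4264793648) = -1.661026


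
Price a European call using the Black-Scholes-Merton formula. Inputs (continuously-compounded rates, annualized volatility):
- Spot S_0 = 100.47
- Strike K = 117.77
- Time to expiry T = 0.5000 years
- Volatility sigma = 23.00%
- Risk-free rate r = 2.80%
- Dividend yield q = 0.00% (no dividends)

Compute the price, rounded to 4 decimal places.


Answer: Price = 1.7907

Derivation:
d1 = (ln(S/K) + (r - q + 0.5*sigma^2) * T) / (sigma * sqrt(T)) = -0.80947982
d2 = d1 - sigma * sqrt(T) = -0.97211438
exp(-rT) = 0.98609754; exp(-qT) = 1.00000000
C = S_0 * exp(-qT) * N(d1) - K * exp(-rT) * N(d2)
N(d1) = 0.20911960; N(d2) = 0.16549682
C = 100.4700 * 1.00000000 * 0.20911960 - 117.7700 * 0.98609754 * 0.16549682 = 1.7907


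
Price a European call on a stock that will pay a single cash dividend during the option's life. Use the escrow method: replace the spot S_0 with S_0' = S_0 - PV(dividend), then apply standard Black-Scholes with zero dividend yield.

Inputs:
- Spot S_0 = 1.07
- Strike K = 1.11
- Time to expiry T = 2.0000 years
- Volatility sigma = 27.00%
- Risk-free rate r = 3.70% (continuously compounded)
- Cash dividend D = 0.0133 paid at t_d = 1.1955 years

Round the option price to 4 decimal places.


Answer: Price = 0.1716

Derivation:
PV(D) = D * exp(-r * t_d) = 0.0133 * 0.95673053 = 0.01272452
S_0' = S_0 - PV(D) = 1.0700 - 0.01272452 = 1.05727548
d1 = (ln(S_0'/K) + (r + sigma^2/2)*T) / (sigma*sqrt(T)) = 0.25726977
d2 = d1 - sigma*sqrt(T) = -0.12456790
exp(-rT) = 0.92867169
N(d1) = 0.60151473; N(d2) = 0.45043282
C = S_0' * N(d1) - K * exp(-rT) * N(d2) = 1.05727548 * 0.60151473 - 1.1100 * 0.92867169 * 0.45043282 = 0.1716


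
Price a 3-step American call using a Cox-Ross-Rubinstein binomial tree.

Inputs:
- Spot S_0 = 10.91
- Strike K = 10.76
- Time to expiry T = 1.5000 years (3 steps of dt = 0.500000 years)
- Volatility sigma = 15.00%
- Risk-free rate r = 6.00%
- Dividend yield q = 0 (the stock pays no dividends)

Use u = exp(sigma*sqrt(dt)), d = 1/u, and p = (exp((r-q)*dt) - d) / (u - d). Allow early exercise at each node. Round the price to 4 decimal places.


dt = T/N = 0.500000
u = exp(sigma*sqrt(dt)) = 1.111895; d = 1/u = 0.899365
p = (exp((r-q)*dt) - d) / (u - d) = 0.616804
Discount per step: exp(-r*dt) = 0.970446
Stock lattice S(k, i) with i counting down-moves:
  k=0: S(0,0) = 10.9100
  k=1: S(1,0) = 12.1308; S(1,1) = 9.8121
  k=2: S(2,0) = 13.4882; S(2,1) = 10.9100; S(2,2) = 8.8246
  k=3: S(3,0) = 14.9974; S(3,1) = 12.1308; S(3,2) = 9.8121; S(3,3) = 7.9366
Terminal payoffs V(N, i) = max(S_T - K, 0):
  V(3,0) = 4.237415; V(3,1) = 1.370777; V(3,2) = 0.000000; V(3,3) = 0.000000
Backward induction: V(k, i) = exp(-r*dt) * [p * V(k+1, i) + (1-p) * V(k+1, i+1)]; then take max(V_cont, immediate exercise) for American.
  V(2,0) = exp(-r*dt) * [p*4.237415 + (1-p)*1.370777] = 3.046160; exercise = 2.728154; V(2,0) = max -> 3.046160
  V(2,1) = exp(-r*dt) * [p*1.370777 + (1-p)*0.000000] = 0.820512; exercise = 0.150000; V(2,1) = max -> 0.820512
  V(2,2) = exp(-r*dt) * [p*0.000000 + (1-p)*0.000000] = 0.000000; exercise = 0.000000; V(2,2) = max -> 0.000000
  V(1,0) = exp(-r*dt) * [p*3.046160 + (1-p)*0.820512] = 2.128478; exercise = 1.370777; V(1,0) = max -> 2.128478
  V(1,1) = exp(-r*dt) * [p*0.820512 + (1-p)*0.000000] = 0.491137; exercise = 0.000000; V(1,1) = max -> 0.491137
  V(0,0) = exp(-r*dt) * [p*2.128478 + (1-p)*0.491137] = 1.456692; exercise = 0.150000; V(0,0) = max -> 1.456692

Answer: Price = V(0,0) = 1.4567


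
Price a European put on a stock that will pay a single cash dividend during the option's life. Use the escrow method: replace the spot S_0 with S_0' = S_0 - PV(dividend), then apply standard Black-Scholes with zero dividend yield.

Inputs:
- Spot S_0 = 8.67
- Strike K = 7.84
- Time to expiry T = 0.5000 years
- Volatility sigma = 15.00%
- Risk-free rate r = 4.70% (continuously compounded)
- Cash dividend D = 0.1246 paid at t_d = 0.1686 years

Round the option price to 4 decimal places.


Answer: Price = 0.0668

Derivation:
PV(D) = D * exp(-r * t_d) = 0.1246 * 0.99210711 = 0.12361655
S_0' = S_0 - PV(D) = 8.6700 - 0.12361655 = 8.54638345
d1 = (ln(S_0'/K) + (r + sigma^2/2)*T) / (sigma*sqrt(T)) = 1.08794857
d2 = d1 - sigma*sqrt(T) = 0.98188255
exp(-rT) = 0.97677397
N(-d1) = 0.13830891; N(-d2) = 0.16307886
P = K * exp(-rT) * N(-d2) - S_0' * N(-d1) = 7.8400 * 0.97677397 * 0.16307886 - 8.54638345 * 0.13830891 = 0.0668


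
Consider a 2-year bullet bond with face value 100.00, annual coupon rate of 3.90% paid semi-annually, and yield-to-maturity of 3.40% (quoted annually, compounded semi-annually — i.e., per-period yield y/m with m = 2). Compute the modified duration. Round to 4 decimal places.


Answer: Modified duration = 1.9112

Derivation:
Coupon per period c = face * coupon_rate / m = 1.950000
Periods per year m = 2; per-period yield y/m = 0.017000
Number of cashflows N = 4
Cashflows (t years, CF_t, discount factor 1/(1+y/m)^(m*t), PV):
  t = 0.5000: CF_t = 1.950000, DF = 0.983284, PV = 1.917404
  t = 1.0000: CF_t = 1.950000, DF = 0.966848, PV = 1.885353
  t = 1.5000: CF_t = 1.950000, DF = 0.950686, PV = 1.853838
  t = 2.0000: CF_t = 101.950000, DF = 0.934795, PV = 95.302308
Price P = sum_t PV_t = 100.958903
First compute Macaulay numerator sum_t t * PV_t:
  t * PV_t at t = 0.5000: 0.958702
  t * PV_t at t = 1.0000: 1.885353
  t * PV_t at t = 1.5000: 2.780757
  t * PV_t at t = 2.0000: 190.604616
Macaulay duration D = 196.229428 / 100.958903 = 1.943656
Modified duration = D / (1 + y/m) = 1.943656 / (1 + 0.017000) = 1.911167


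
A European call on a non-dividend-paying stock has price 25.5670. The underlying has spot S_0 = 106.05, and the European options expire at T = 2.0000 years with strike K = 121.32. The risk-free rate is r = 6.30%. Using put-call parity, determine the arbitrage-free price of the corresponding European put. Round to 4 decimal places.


Put-call parity: C - P = S_0 * exp(-qT) - K * exp(-rT).
S_0 * exp(-qT) = 106.0500 * 1.00000000 = 106.05000000
K * exp(-rT) = 121.3200 * 0.88161485 = 106.95751321
P = C - S*exp(-qT) + K*exp(-rT)
P = 25.5670 - 106.05000000 + 106.95751321 = 26.4745

Answer: Put price = 26.4745


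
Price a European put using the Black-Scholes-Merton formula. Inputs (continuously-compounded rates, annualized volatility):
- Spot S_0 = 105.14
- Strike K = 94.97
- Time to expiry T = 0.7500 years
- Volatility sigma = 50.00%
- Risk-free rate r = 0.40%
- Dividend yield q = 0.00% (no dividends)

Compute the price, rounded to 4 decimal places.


Answer: Price = 12.3887

Derivation:
d1 = (ln(S/K) + (r - q + 0.5*sigma^2) * T) / (sigma * sqrt(T)) = 0.45837395
d2 = d1 - sigma * sqrt(T) = 0.02536125
exp(-rT) = 0.99700450; exp(-qT) = 1.00000000
P = K * exp(-rT) * N(-d2) - S_0 * exp(-qT) * N(-d1)
N(-d1) = 0.32334190; N(-d2) = 0.48988341
P = 94.9700 * 0.99700450 * 0.48988341 - 105.1400 * 1.00000000 * 0.32334190 = 12.3887


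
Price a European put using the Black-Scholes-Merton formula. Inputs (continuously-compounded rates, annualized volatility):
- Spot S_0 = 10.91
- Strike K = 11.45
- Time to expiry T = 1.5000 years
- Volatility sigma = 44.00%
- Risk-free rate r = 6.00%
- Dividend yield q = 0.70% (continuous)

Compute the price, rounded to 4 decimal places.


d1 = (ln(S/K) + (r - q + 0.5*sigma^2) * T) / (sigma * sqrt(T)) = 0.32732247
d2 = d1 - sigma * sqrt(T) = -0.21156527
exp(-rT) = 0.91393119; exp(-qT) = 0.98955493
P = K * exp(-rT) * N(-d2) - S_0 * exp(-qT) * N(-d1)
N(-d1) = 0.37171200; N(-d2) = 0.58377690
P = 11.4500 * 0.91393119 * 0.58377690 - 10.9100 * 0.98955493 * 0.37171200 = 2.0959

Answer: Price = 2.0959


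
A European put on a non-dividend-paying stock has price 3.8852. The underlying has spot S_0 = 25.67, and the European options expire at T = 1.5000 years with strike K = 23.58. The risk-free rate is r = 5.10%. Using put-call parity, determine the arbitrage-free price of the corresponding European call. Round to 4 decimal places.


Answer: Call price = 7.7118

Derivation:
Put-call parity: C - P = S_0 * exp(-qT) - K * exp(-rT).
S_0 * exp(-qT) = 25.6700 * 1.00000000 = 25.67000000
K * exp(-rT) = 23.5800 * 0.92635291 = 21.84340172
C = P + S*exp(-qT) - K*exp(-rT)
C = 3.8852 + 25.67000000 - 21.84340172 = 7.7118


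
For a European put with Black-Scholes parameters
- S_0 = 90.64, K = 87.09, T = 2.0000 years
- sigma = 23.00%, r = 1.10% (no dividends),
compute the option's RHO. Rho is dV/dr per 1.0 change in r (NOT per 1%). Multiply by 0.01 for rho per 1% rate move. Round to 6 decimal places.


Answer: Rho = -83.303148

Derivation:
d1 = 0.3531031481; d2 = 0.0278340287
phi(d1) = 0.3748312142; exp(-qT) = 1.0000000000; exp(-rT) = 0.9782402351
N(-d2) = 0.4888972627
Rho = -K*T*exp(-rT)*N(-d2) = -87.0900 * 2.0000 * 0.9782402351 * 0.4888972627 = -83.303148
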